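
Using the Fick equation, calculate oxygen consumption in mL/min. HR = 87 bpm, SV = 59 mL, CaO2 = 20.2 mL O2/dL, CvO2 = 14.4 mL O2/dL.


CO = HR*SV = 87*59/1000 = 5.133 L/min
a-v O2 diff = 20.2 - 14.4 = 5.8 mL/dL
VO2 = CO * (CaO2-CvO2) * 10 dL/L
VO2 = 5.133 * 5.8 * 10
VO2 = 297.7 mL/min


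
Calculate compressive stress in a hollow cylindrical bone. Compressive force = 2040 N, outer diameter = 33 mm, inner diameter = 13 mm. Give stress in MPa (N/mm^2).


A = pi*(r_o^2 - r_i^2)
r_o = 16.5 mm, r_i = 6.5 mm
A = 722.566 mm^2
sigma = F/A = 2040 / 722.566
sigma = 2.823 MPa


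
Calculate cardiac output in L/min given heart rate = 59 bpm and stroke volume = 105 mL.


CO = HR * SV
CO = 59 * 105 / 1000
CO = 6.195 L/min


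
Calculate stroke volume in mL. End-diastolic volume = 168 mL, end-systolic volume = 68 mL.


SV = EDV - ESV
SV = 168 - 68
SV = 100 mL


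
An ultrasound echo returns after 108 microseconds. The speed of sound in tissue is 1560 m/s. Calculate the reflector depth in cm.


depth = c * t / 2
t = 108 us = 1.0800e-04 s
depth = 1560 * 1.0800e-04 / 2
depth = 0.08424 m = 8.424 cm


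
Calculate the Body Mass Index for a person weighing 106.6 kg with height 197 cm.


BMI = weight / height^2
height = 197 cm = 1.97 m
BMI = 106.6 / 1.97^2
BMI = 27.47 kg/m^2


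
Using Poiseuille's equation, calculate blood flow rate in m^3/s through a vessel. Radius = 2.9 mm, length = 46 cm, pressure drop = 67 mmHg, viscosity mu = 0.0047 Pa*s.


Q = pi*r^4*dP / (8*mu*L)
r = 0.0029 m, L = 0.46 m
dP = 67 mmHg = 8932.574 Pa
Q = 1.1476e-04 m^3/s


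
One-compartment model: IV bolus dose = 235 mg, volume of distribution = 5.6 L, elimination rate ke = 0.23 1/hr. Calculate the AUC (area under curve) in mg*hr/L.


C0 = Dose/Vd = 235/5.6 = 41.9643 mg/L
AUC = C0/ke = 41.9643/0.23
AUC = 182.5 mg*hr/L


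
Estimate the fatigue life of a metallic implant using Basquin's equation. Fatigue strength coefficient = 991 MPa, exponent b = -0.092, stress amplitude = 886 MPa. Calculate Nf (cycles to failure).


sigma_a = sigma_f' * (2Nf)^b
2Nf = (sigma_a/sigma_f')^(1/b)
2Nf = (886/991)^(1/-0.092)
2Nf = 3.3782744
Nf = 1.689


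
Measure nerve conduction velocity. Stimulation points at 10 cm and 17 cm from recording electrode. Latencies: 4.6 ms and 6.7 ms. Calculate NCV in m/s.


Distance = (17 - 10) / 100 = 0.07 m
dt = (6.7 - 4.6) / 1000 = 0.0021 s
NCV = dist / dt = 33.33 m/s


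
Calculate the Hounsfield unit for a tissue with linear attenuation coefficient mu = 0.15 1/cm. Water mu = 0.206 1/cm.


HU = ((mu_tissue - mu_water) / mu_water) * 1000
HU = ((0.15 - 0.206) / 0.206) * 1000
HU = -271.8


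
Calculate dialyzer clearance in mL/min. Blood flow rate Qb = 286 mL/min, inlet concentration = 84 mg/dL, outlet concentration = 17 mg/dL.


K = Qb * (Cb_in - Cb_out) / Cb_in
K = 286 * (84 - 17) / 84
K = 228.1 mL/min


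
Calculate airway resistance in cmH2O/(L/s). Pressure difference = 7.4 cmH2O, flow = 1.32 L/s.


R = dP / flow
R = 7.4 / 1.32
R = 5.606 cmH2O/(L/s)


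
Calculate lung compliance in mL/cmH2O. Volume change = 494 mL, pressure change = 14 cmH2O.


C = dV / dP
C = 494 / 14
C = 35.29 mL/cmH2O


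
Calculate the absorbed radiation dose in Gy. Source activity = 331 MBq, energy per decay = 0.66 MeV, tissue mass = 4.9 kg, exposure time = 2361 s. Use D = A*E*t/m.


A = 331 MBq = 3.3100e+08 Bq
E = 0.66 MeV = 1.05732e-13 J
D = A*E*t/m = 3.3100e+08*1.05732e-13*2361/4.9
D = 0.01686 Gy


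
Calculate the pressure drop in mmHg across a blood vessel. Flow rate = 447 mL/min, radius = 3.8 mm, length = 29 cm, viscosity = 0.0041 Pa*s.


dP = 8*mu*L*Q / (pi*r^4)
Q = 447 mL/min = 7.45e-06 m^3/s
dP = 108.179 Pa = 108.179 / 133.322 mmHg = 0.8114 mmHg


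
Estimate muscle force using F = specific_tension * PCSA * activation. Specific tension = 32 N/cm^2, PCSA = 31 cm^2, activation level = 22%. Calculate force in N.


F = sigma * PCSA * activation
F = 32 * 31 * 0.22
F = 218.2 N


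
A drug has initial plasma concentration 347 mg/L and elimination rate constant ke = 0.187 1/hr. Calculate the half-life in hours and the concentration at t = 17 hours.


t_half = ln(2) / ke = 0.693147 / 0.187 = 3.707 hr
C(t) = C0 * exp(-ke*t) = 347 * exp(-0.187*17)
C(17) = 14.44 mg/L


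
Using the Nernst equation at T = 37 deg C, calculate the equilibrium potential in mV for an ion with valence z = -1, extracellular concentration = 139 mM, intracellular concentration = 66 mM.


E = (RT/(zF)) * ln(C_out/C_in)
T = 37 + 273.15 = 310.15 K
E = (8.314 * 310.15 / (-1 * 96485)) * ln(139/66)
E = -19.91 mV


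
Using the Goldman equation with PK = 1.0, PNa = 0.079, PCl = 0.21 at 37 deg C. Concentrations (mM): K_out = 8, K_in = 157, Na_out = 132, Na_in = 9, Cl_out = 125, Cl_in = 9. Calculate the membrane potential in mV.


Vm = (RT/F)*ln((PK*Ko + PNa*Nao + PCl*Cli)/(PK*Ki + PNa*Nai + PCl*Clo))
Numer = 20.318, Denom = 183.961
Vm = -58.88 mV


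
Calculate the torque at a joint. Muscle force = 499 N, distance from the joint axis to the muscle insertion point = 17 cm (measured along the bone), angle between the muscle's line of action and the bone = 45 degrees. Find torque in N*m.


Torque = F * d * sin(theta)   (moment arm = d*sin(theta))
d = 17 cm = 0.17 m
Torque = 499 * 0.17 * sin(45)
Torque = 59.98 N*m


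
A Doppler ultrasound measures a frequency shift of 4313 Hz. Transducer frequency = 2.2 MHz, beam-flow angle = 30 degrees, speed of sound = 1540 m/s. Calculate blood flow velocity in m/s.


v = fd * c / (2 * f0 * cos(theta))
v = 4313 * 1540 / (2 * 2.2000e+06 * cos(30))
v = 1.743 m/s


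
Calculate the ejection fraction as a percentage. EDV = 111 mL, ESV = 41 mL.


SV = EDV - ESV = 111 - 41 = 70 mL
EF = SV/EDV * 100 = 70/111 * 100
EF = 63.06%


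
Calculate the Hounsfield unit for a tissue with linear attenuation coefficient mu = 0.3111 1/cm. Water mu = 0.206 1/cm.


HU = ((mu_tissue - mu_water) / mu_water) * 1000
HU = ((0.3111 - 0.206) / 0.206) * 1000
HU = 510.2


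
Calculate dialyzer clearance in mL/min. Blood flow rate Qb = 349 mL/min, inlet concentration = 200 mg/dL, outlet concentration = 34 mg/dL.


K = Qb * (Cb_in - Cb_out) / Cb_in
K = 349 * (200 - 34) / 200
K = 289.7 mL/min


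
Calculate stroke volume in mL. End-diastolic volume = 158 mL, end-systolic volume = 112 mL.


SV = EDV - ESV
SV = 158 - 112
SV = 46 mL


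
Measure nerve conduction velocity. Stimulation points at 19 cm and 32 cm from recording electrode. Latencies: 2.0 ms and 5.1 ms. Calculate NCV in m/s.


Distance = (32 - 19) / 100 = 0.13 m
dt = (5.1 - 2.0) / 1000 = 0.0031 s
NCV = dist / dt = 41.94 m/s


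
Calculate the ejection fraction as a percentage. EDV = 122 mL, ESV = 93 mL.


SV = EDV - ESV = 122 - 93 = 29 mL
EF = SV/EDV * 100 = 29/122 * 100
EF = 23.77%


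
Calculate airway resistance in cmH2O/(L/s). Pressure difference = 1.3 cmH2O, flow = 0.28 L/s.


R = dP / flow
R = 1.3 / 0.28
R = 4.643 cmH2O/(L/s)


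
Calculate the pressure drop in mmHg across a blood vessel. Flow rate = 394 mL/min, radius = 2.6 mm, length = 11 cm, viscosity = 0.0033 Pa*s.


dP = 8*mu*L*Q / (pi*r^4)
Q = 394 mL/min = 6.56667e-06 m^3/s
dP = 132.831 Pa = 132.831 / 133.322 mmHg = 0.9963 mmHg


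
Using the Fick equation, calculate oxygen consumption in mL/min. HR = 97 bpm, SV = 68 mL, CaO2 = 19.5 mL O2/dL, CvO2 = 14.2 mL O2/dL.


CO = HR*SV = 97*68/1000 = 6.596 L/min
a-v O2 diff = 19.5 - 14.2 = 5.3 mL/dL
VO2 = CO * (CaO2-CvO2) * 10 dL/L
VO2 = 6.596 * 5.3 * 10
VO2 = 349.6 mL/min


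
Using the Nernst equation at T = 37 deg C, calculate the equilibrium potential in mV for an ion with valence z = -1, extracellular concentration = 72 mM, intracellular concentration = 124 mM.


E = (RT/(zF)) * ln(C_out/C_in)
T = 37 + 273.15 = 310.15 K
E = (8.314 * 310.15 / (-1 * 96485)) * ln(72/124)
E = 14.53 mV


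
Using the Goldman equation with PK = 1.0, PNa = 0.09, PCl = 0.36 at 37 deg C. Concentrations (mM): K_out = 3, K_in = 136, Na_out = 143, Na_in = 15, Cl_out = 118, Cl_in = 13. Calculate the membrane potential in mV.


Vm = (RT/F)*ln((PK*Ko + PNa*Nao + PCl*Cli)/(PK*Ki + PNa*Nai + PCl*Clo))
Numer = 20.55, Denom = 179.83
Vm = -57.97 mV


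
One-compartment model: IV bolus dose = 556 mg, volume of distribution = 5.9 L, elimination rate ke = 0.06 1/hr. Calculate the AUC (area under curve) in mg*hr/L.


C0 = Dose/Vd = 556/5.9 = 94.2373 mg/L
AUC = C0/ke = 94.2373/0.06
AUC = 1571 mg*hr/L


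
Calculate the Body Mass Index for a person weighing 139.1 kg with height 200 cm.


BMI = weight / height^2
height = 200 cm = 2 m
BMI = 139.1 / 2^2
BMI = 34.77 kg/m^2


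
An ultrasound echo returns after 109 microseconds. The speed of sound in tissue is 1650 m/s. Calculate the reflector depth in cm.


depth = c * t / 2
t = 109 us = 1.0900e-04 s
depth = 1650 * 1.0900e-04 / 2
depth = 0.089925 m = 8.9925 cm


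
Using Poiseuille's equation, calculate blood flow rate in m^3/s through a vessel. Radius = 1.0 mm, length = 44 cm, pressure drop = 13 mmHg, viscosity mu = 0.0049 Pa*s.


Q = pi*r^4*dP / (8*mu*L)
r = 0.001 m, L = 0.44 m
dP = 13 mmHg = 1733.186 Pa
Q = 3.1569e-07 m^3/s


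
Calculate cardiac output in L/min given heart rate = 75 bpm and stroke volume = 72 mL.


CO = HR * SV
CO = 75 * 72 / 1000
CO = 5.4 L/min


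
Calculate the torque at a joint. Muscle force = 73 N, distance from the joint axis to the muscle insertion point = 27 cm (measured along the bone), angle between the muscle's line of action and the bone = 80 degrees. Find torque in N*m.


Torque = F * d * sin(theta)   (moment arm = d*sin(theta))
d = 27 cm = 0.27 m
Torque = 73 * 0.27 * sin(80)
Torque = 19.41 N*m


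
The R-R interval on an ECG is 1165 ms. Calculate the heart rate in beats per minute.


HR = 60 / RR_interval(s)
RR = 1165 ms = 1.165 s
HR = 60 / 1.165 = 51.5 bpm


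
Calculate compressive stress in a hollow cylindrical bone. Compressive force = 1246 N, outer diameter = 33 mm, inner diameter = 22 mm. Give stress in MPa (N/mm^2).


A = pi*(r_o^2 - r_i^2)
r_o = 16.5 mm, r_i = 11 mm
A = 475.166 mm^2
sigma = F/A = 1246 / 475.166
sigma = 2.622 MPa


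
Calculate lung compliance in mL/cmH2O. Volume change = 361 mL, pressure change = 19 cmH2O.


C = dV / dP
C = 361 / 19
C = 19 mL/cmH2O


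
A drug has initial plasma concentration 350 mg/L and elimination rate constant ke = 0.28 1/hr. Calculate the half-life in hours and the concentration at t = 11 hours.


t_half = ln(2) / ke = 0.693147 / 0.28 = 2.476 hr
C(t) = C0 * exp(-ke*t) = 350 * exp(-0.28*11)
C(11) = 16.09 mg/L


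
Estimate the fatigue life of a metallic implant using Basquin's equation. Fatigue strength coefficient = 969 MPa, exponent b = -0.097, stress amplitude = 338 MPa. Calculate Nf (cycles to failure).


sigma_a = sigma_f' * (2Nf)^b
2Nf = (sigma_a/sigma_f')^(1/b)
2Nf = (338/969)^(1/-0.097)
2Nf = 51944.178
Nf = 2.597e+04


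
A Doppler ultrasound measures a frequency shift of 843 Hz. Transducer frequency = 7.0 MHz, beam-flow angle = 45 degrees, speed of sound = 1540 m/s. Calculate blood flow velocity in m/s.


v = fd * c / (2 * f0 * cos(theta))
v = 843 * 1540 / (2 * 7.0000e+06 * cos(45))
v = 0.1311 m/s


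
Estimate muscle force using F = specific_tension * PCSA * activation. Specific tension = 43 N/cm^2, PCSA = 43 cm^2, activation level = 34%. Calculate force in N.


F = sigma * PCSA * activation
F = 43 * 43 * 0.34
F = 628.7 N


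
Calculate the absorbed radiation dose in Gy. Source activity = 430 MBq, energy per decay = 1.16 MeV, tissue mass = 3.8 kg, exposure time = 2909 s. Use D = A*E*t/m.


A = 430 MBq = 4.3000e+08 Bq
E = 1.16 MeV = 1.85832e-13 J
D = A*E*t/m = 4.3000e+08*1.85832e-13*2909/3.8
D = 0.06117 Gy


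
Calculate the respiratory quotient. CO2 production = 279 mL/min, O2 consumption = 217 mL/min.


RQ = VCO2 / VO2
RQ = 279 / 217
RQ = 1.286


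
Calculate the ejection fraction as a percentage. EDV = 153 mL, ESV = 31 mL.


SV = EDV - ESV = 153 - 31 = 122 mL
EF = SV/EDV * 100 = 122/153 * 100
EF = 79.74%


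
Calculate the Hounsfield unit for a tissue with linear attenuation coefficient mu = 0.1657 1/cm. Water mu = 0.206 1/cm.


HU = ((mu_tissue - mu_water) / mu_water) * 1000
HU = ((0.1657 - 0.206) / 0.206) * 1000
HU = -195.6


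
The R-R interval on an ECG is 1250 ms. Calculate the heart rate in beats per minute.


HR = 60 / RR_interval(s)
RR = 1250 ms = 1.25 s
HR = 60 / 1.25 = 48 bpm


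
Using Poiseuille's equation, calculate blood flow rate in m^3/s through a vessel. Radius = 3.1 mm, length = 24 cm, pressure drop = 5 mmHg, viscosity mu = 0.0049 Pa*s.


Q = pi*r^4*dP / (8*mu*L)
r = 0.0031 m, L = 0.24 m
dP = 5 mmHg = 666.61 Pa
Q = 2.0558e-05 m^3/s


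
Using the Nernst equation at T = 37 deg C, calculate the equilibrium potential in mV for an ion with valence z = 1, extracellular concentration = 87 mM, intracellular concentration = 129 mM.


E = (RT/(zF)) * ln(C_out/C_in)
T = 37 + 273.15 = 310.15 K
E = (8.314 * 310.15 / (1 * 96485)) * ln(87/129)
E = -10.53 mV


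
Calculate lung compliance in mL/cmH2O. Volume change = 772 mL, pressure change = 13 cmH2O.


C = dV / dP
C = 772 / 13
C = 59.38 mL/cmH2O


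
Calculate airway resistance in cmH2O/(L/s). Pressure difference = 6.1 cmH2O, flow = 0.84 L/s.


R = dP / flow
R = 6.1 / 0.84
R = 7.262 cmH2O/(L/s)


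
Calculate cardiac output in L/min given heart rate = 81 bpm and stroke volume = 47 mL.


CO = HR * SV
CO = 81 * 47 / 1000
CO = 3.807 L/min


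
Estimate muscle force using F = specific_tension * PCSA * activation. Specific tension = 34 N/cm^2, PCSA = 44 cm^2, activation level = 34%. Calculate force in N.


F = sigma * PCSA * activation
F = 34 * 44 * 0.34
F = 508.6 N


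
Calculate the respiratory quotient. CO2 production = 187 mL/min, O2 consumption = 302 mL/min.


RQ = VCO2 / VO2
RQ = 187 / 302
RQ = 0.6192


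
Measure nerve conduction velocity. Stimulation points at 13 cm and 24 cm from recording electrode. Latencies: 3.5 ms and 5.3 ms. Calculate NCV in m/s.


Distance = (24 - 13) / 100 = 0.11 m
dt = (5.3 - 3.5) / 1000 = 0.0018 s
NCV = dist / dt = 61.11 m/s


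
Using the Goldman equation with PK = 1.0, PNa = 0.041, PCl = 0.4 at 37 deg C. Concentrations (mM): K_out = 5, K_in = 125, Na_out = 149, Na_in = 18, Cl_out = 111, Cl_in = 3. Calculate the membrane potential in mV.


Vm = (RT/F)*ln((PK*Ko + PNa*Nao + PCl*Cli)/(PK*Ki + PNa*Nai + PCl*Clo))
Numer = 12.309, Denom = 170.138
Vm = -70.19 mV


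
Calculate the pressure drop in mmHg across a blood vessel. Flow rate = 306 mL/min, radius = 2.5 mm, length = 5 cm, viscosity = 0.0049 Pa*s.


dP = 8*mu*L*Q / (pi*r^4)
Q = 306 mL/min = 5.1e-06 m^3/s
dP = 81.4547 Pa = 81.4547 / 133.322 mmHg = 0.611 mmHg


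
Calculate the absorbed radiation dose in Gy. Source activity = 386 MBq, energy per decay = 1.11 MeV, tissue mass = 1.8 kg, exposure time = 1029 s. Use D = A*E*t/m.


A = 386 MBq = 3.8600e+08 Bq
E = 1.11 MeV = 1.77822e-13 J
D = A*E*t/m = 3.8600e+08*1.77822e-13*1029/1.8
D = 0.03924 Gy


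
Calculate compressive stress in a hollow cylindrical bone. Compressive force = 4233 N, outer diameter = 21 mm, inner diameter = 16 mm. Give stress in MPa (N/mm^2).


A = pi*(r_o^2 - r_i^2)
r_o = 10.5 mm, r_i = 8 mm
A = 145.299 mm^2
sigma = F/A = 4233 / 145.299
sigma = 29.13 MPa


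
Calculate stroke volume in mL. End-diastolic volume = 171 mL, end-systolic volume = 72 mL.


SV = EDV - ESV
SV = 171 - 72
SV = 99 mL


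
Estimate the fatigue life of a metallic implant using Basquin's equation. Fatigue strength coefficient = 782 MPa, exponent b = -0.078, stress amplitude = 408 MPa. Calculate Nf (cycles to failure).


sigma_a = sigma_f' * (2Nf)^b
2Nf = (sigma_a/sigma_f')^(1/b)
2Nf = (408/782)^(1/-0.078)
2Nf = 4191.7192
Nf = 2096


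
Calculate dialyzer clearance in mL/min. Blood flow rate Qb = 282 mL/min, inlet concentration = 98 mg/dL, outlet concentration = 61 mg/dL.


K = Qb * (Cb_in - Cb_out) / Cb_in
K = 282 * (98 - 61) / 98
K = 106.5 mL/min


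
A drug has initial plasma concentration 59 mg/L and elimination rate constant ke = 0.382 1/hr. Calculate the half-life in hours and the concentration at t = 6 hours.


t_half = ln(2) / ke = 0.693147 / 0.382 = 1.815 hr
C(t) = C0 * exp(-ke*t) = 59 * exp(-0.382*6)
C(6) = 5.963 mg/L


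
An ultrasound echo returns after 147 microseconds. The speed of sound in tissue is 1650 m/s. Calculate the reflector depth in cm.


depth = c * t / 2
t = 147 us = 1.4700e-04 s
depth = 1650 * 1.4700e-04 / 2
depth = 0.121275 m = 12.1275 cm


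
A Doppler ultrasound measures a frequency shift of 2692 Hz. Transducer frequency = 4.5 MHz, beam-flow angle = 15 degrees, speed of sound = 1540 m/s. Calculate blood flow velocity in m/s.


v = fd * c / (2 * f0 * cos(theta))
v = 2692 * 1540 / (2 * 4.5000e+06 * cos(15))
v = 0.4769 m/s


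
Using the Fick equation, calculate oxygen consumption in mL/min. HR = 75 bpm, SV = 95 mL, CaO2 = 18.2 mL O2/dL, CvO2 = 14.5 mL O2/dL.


CO = HR*SV = 75*95/1000 = 7.125 L/min
a-v O2 diff = 18.2 - 14.5 = 3.7 mL/dL
VO2 = CO * (CaO2-CvO2) * 10 dL/L
VO2 = 7.125 * 3.7 * 10
VO2 = 263.6 mL/min


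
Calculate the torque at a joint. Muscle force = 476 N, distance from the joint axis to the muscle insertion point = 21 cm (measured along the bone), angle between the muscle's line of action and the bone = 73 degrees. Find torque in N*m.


Torque = F * d * sin(theta)   (moment arm = d*sin(theta))
d = 21 cm = 0.21 m
Torque = 476 * 0.21 * sin(73)
Torque = 95.59 N*m


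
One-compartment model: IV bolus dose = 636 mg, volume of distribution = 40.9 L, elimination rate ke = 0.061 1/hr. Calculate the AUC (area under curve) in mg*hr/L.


C0 = Dose/Vd = 636/40.9 = 15.5501 mg/L
AUC = C0/ke = 15.5501/0.061
AUC = 254.9 mg*hr/L


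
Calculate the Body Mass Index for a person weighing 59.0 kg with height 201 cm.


BMI = weight / height^2
height = 201 cm = 2.01 m
BMI = 59.0 / 2.01^2
BMI = 14.6 kg/m^2


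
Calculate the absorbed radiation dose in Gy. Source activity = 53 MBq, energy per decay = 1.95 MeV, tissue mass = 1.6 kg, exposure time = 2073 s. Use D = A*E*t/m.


A = 53 MBq = 5.3000e+07 Bq
E = 1.95 MeV = 3.1239e-13 J
D = A*E*t/m = 5.3000e+07*3.1239e-13*2073/1.6
D = 0.02145 Gy


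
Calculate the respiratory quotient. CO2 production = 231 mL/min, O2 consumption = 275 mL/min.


RQ = VCO2 / VO2
RQ = 231 / 275
RQ = 0.84


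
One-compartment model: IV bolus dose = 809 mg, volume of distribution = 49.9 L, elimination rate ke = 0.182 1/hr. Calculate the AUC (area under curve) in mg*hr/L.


C0 = Dose/Vd = 809/49.9 = 16.2124 mg/L
AUC = C0/ke = 16.2124/0.182
AUC = 89.08 mg*hr/L


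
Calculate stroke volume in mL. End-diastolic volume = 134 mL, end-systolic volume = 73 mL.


SV = EDV - ESV
SV = 134 - 73
SV = 61 mL


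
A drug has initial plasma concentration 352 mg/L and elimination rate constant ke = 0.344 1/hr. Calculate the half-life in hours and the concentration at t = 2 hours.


t_half = ln(2) / ke = 0.693147 / 0.344 = 2.015 hr
C(t) = C0 * exp(-ke*t) = 352 * exp(-0.344*2)
C(2) = 176.9 mg/L


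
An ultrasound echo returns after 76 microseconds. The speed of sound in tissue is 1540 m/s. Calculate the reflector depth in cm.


depth = c * t / 2
t = 76 us = 7.6000e-05 s
depth = 1540 * 7.6000e-05 / 2
depth = 0.05852 m = 5.852 cm


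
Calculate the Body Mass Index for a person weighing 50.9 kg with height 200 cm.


BMI = weight / height^2
height = 200 cm = 2 m
BMI = 50.9 / 2^2
BMI = 12.72 kg/m^2


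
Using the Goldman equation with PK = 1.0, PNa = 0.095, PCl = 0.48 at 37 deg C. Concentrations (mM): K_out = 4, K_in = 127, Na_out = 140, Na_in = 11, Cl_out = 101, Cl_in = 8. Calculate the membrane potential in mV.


Vm = (RT/F)*ln((PK*Ko + PNa*Nao + PCl*Cli)/(PK*Ki + PNa*Nai + PCl*Clo))
Numer = 21.14, Denom = 176.525
Vm = -56.72 mV


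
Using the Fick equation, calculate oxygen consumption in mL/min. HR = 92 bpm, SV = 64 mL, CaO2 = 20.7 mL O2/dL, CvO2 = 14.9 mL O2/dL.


CO = HR*SV = 92*64/1000 = 5.888 L/min
a-v O2 diff = 20.7 - 14.9 = 5.8 mL/dL
VO2 = CO * (CaO2-CvO2) * 10 dL/L
VO2 = 5.888 * 5.8 * 10
VO2 = 341.5 mL/min


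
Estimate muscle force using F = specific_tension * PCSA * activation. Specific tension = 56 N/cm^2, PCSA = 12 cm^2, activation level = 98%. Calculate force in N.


F = sigma * PCSA * activation
F = 56 * 12 * 0.98
F = 658.6 N


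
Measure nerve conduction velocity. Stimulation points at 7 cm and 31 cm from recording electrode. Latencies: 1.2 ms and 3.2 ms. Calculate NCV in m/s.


Distance = (31 - 7) / 100 = 0.24 m
dt = (3.2 - 1.2) / 1000 = 0.002 s
NCV = dist / dt = 120 m/s


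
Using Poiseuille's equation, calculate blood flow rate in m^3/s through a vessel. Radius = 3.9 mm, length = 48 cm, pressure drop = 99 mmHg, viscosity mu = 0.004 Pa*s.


Q = pi*r^4*dP / (8*mu*L)
r = 0.0039 m, L = 0.48 m
dP = 99 mmHg = 13198.878 Pa
Q = 6.2453e-04 m^3/s


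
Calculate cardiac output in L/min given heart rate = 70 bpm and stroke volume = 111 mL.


CO = HR * SV
CO = 70 * 111 / 1000
CO = 7.77 L/min


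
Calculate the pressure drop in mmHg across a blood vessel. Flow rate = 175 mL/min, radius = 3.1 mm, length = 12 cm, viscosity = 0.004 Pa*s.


dP = 8*mu*L*Q / (pi*r^4)
Q = 175 mL/min = 2.91667e-06 m^3/s
dP = 38.6031 Pa = 38.6031 / 133.322 mmHg = 0.2895 mmHg


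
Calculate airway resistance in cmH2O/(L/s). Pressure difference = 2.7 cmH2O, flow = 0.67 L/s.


R = dP / flow
R = 2.7 / 0.67
R = 4.03 cmH2O/(L/s)


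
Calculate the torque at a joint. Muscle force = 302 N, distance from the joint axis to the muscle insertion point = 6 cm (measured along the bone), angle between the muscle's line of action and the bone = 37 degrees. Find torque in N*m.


Torque = F * d * sin(theta)   (moment arm = d*sin(theta))
d = 6 cm = 0.06 m
Torque = 302 * 0.06 * sin(37)
Torque = 10.9 N*m


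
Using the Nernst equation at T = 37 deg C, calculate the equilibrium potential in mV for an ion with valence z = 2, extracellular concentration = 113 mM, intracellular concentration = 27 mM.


E = (RT/(zF)) * ln(C_out/C_in)
T = 37 + 273.15 = 310.15 K
E = (8.314 * 310.15 / (2 * 96485)) * ln(113/27)
E = 19.13 mV


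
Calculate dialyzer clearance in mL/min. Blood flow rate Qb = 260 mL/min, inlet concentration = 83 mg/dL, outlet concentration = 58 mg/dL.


K = Qb * (Cb_in - Cb_out) / Cb_in
K = 260 * (83 - 58) / 83
K = 78.31 mL/min


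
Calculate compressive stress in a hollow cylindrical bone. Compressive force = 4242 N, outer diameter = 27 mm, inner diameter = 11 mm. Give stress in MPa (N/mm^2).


A = pi*(r_o^2 - r_i^2)
r_o = 13.5 mm, r_i = 5.5 mm
A = 477.522 mm^2
sigma = F/A = 4242 / 477.522
sigma = 8.883 MPa


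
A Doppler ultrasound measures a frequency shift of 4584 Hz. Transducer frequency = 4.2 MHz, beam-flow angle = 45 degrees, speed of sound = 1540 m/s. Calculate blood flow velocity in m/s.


v = fd * c / (2 * f0 * cos(theta))
v = 4584 * 1540 / (2 * 4.2000e+06 * cos(45))
v = 1.189 m/s


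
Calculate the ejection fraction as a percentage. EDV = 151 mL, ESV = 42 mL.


SV = EDV - ESV = 151 - 42 = 109 mL
EF = SV/EDV * 100 = 109/151 * 100
EF = 72.19%


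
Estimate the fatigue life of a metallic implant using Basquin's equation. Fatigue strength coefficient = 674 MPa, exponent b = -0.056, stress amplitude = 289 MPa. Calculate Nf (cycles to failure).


sigma_a = sigma_f' * (2Nf)^b
2Nf = (sigma_a/sigma_f')^(1/b)
2Nf = (289/674)^(1/-0.056)
2Nf = 3691301.6
Nf = 1.8457e+06


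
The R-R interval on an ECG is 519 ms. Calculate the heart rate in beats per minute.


HR = 60 / RR_interval(s)
RR = 519 ms = 0.519 s
HR = 60 / 0.519 = 115.6 bpm


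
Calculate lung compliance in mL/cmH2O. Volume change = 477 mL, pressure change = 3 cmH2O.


C = dV / dP
C = 477 / 3
C = 159 mL/cmH2O


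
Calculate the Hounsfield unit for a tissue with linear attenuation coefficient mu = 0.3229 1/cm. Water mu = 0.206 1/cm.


HU = ((mu_tissue - mu_water) / mu_water) * 1000
HU = ((0.3229 - 0.206) / 0.206) * 1000
HU = 567.5


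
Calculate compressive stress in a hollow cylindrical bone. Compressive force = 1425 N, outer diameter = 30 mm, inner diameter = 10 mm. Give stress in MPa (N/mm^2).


A = pi*(r_o^2 - r_i^2)
r_o = 15 mm, r_i = 5 mm
A = 628.319 mm^2
sigma = F/A = 1425 / 628.319
sigma = 2.268 MPa


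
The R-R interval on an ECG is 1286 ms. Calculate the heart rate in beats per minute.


HR = 60 / RR_interval(s)
RR = 1286 ms = 1.286 s
HR = 60 / 1.286 = 46.66 bpm


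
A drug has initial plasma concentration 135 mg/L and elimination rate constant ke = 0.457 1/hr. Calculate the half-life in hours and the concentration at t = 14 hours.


t_half = ln(2) / ke = 0.693147 / 0.457 = 1.517 hr
C(t) = C0 * exp(-ke*t) = 135 * exp(-0.457*14)
C(14) = 0.2248 mg/L


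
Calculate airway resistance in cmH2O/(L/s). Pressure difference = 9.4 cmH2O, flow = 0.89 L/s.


R = dP / flow
R = 9.4 / 0.89
R = 10.56 cmH2O/(L/s)


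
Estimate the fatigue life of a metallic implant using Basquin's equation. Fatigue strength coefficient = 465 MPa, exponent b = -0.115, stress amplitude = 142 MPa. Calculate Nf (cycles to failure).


sigma_a = sigma_f' * (2Nf)^b
2Nf = (sigma_a/sigma_f')^(1/b)
2Nf = (142/465)^(1/-0.115)
2Nf = 30178.125
Nf = 1.509e+04


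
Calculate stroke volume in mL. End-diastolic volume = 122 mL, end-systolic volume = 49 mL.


SV = EDV - ESV
SV = 122 - 49
SV = 73 mL


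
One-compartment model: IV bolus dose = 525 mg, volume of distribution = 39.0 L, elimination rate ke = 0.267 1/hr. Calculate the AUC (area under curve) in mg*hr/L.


C0 = Dose/Vd = 525/39.0 = 13.4615 mg/L
AUC = C0/ke = 13.4615/0.267
AUC = 50.42 mg*hr/L


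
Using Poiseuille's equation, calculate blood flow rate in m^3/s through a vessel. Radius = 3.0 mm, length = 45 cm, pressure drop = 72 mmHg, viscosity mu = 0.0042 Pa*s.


Q = pi*r^4*dP / (8*mu*L)
r = 0.003 m, L = 0.45 m
dP = 72 mmHg = 9599.184 Pa
Q = 1.6155e-04 m^3/s


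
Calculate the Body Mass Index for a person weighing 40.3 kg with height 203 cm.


BMI = weight / height^2
height = 203 cm = 2.03 m
BMI = 40.3 / 2.03^2
BMI = 9.779 kg/m^2


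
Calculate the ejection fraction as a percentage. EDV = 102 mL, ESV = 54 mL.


SV = EDV - ESV = 102 - 54 = 48 mL
EF = SV/EDV * 100 = 48/102 * 100
EF = 47.06%


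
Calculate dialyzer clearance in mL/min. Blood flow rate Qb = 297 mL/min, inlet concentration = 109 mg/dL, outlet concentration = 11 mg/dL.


K = Qb * (Cb_in - Cb_out) / Cb_in
K = 297 * (109 - 11) / 109
K = 267 mL/min


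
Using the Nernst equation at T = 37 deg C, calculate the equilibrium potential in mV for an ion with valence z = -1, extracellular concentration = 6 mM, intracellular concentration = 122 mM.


E = (RT/(zF)) * ln(C_out/C_in)
T = 37 + 273.15 = 310.15 K
E = (8.314 * 310.15 / (-1 * 96485)) * ln(6/122)
E = 80.5 mV


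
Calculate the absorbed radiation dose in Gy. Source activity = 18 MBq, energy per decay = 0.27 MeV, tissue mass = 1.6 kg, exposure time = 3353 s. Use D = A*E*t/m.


A = 18 MBq = 1.8000e+07 Bq
E = 0.27 MeV = 4.3254e-14 J
D = A*E*t/m = 1.8000e+07*4.3254e-14*3353/1.6
D = 0.001632 Gy


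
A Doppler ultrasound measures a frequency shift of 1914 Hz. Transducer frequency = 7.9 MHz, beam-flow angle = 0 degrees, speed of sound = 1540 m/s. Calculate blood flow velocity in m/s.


v = fd * c / (2 * f0 * cos(theta))
v = 1914 * 1540 / (2 * 7.9000e+06 * cos(0))
v = 0.1866 m/s


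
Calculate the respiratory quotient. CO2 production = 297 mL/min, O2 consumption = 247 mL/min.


RQ = VCO2 / VO2
RQ = 297 / 247
RQ = 1.202


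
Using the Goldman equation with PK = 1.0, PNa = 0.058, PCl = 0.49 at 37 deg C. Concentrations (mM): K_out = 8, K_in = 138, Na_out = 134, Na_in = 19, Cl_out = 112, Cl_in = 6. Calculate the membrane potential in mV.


Vm = (RT/F)*ln((PK*Ko + PNa*Nao + PCl*Cli)/(PK*Ki + PNa*Nai + PCl*Clo))
Numer = 18.712, Denom = 193.982
Vm = -62.5 mV


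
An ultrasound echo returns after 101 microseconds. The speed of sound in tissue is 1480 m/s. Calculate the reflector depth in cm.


depth = c * t / 2
t = 101 us = 1.0100e-04 s
depth = 1480 * 1.0100e-04 / 2
depth = 0.07474 m = 7.474 cm


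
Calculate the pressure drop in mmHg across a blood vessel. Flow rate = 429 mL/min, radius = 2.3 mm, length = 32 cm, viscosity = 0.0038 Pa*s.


dP = 8*mu*L*Q / (pi*r^4)
Q = 429 mL/min = 7.15e-06 m^3/s
dP = 791.167 Pa = 791.167 / 133.322 mmHg = 5.934 mmHg


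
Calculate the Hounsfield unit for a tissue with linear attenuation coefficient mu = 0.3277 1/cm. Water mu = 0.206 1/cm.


HU = ((mu_tissue - mu_water) / mu_water) * 1000
HU = ((0.3277 - 0.206) / 0.206) * 1000
HU = 590.8


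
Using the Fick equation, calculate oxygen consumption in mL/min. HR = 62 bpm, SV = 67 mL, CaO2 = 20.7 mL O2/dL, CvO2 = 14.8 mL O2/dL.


CO = HR*SV = 62*67/1000 = 4.154 L/min
a-v O2 diff = 20.7 - 14.8 = 5.9 mL/dL
VO2 = CO * (CaO2-CvO2) * 10 dL/L
VO2 = 4.154 * 5.9 * 10
VO2 = 245.1 mL/min


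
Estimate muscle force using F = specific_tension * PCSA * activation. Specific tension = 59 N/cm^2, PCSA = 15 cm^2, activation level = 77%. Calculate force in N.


F = sigma * PCSA * activation
F = 59 * 15 * 0.77
F = 681.5 N


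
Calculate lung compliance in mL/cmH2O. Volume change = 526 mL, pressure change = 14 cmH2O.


C = dV / dP
C = 526 / 14
C = 37.57 mL/cmH2O


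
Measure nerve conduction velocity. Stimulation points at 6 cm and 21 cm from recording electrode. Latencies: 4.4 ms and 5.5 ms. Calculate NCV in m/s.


Distance = (21 - 6) / 100 = 0.15 m
dt = (5.5 - 4.4) / 1000 = 0.0011 s
NCV = dist / dt = 136.4 m/s


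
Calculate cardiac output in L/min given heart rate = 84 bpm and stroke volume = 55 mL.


CO = HR * SV
CO = 84 * 55 / 1000
CO = 4.62 L/min


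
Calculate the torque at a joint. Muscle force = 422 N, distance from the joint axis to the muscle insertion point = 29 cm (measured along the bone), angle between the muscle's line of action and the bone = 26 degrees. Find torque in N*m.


Torque = F * d * sin(theta)   (moment arm = d*sin(theta))
d = 29 cm = 0.29 m
Torque = 422 * 0.29 * sin(26)
Torque = 53.65 N*m


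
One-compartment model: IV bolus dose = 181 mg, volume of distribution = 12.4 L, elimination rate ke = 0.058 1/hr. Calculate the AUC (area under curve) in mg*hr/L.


C0 = Dose/Vd = 181/12.4 = 14.5968 mg/L
AUC = C0/ke = 14.5968/0.058
AUC = 251.7 mg*hr/L


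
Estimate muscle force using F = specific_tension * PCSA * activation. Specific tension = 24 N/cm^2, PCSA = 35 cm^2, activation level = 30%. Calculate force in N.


F = sigma * PCSA * activation
F = 24 * 35 * 0.3
F = 252 N


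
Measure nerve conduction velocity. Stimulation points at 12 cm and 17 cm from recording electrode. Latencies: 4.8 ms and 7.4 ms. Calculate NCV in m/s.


Distance = (17 - 12) / 100 = 0.05 m
dt = (7.4 - 4.8) / 1000 = 0.0026 s
NCV = dist / dt = 19.23 m/s


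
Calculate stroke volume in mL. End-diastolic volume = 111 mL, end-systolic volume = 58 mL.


SV = EDV - ESV
SV = 111 - 58
SV = 53 mL


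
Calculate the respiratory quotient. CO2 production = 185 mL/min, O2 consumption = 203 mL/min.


RQ = VCO2 / VO2
RQ = 185 / 203
RQ = 0.9113


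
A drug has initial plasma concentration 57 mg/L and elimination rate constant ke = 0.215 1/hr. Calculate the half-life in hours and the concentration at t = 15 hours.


t_half = ln(2) / ke = 0.693147 / 0.215 = 3.224 hr
C(t) = C0 * exp(-ke*t) = 57 * exp(-0.215*15)
C(15) = 2.266 mg/L


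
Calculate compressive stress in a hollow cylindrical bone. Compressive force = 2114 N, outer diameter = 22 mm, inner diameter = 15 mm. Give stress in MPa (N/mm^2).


A = pi*(r_o^2 - r_i^2)
r_o = 11 mm, r_i = 7.5 mm
A = 203.418 mm^2
sigma = F/A = 2114 / 203.418
sigma = 10.39 MPa


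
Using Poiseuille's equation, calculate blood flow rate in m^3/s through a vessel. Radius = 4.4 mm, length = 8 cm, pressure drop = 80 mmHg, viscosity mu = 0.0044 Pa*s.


Q = pi*r^4*dP / (8*mu*L)
r = 0.0044 m, L = 0.08 m
dP = 80 mmHg = 10665.76 Pa
Q = 0.00446 m^3/s


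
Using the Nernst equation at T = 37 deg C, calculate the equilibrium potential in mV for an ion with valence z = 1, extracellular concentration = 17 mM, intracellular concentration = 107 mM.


E = (RT/(zF)) * ln(C_out/C_in)
T = 37 + 273.15 = 310.15 K
E = (8.314 * 310.15 / (1 * 96485)) * ln(17/107)
E = -49.16 mV


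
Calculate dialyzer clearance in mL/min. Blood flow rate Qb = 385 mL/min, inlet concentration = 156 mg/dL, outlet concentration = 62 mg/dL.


K = Qb * (Cb_in - Cb_out) / Cb_in
K = 385 * (156 - 62) / 156
K = 232 mL/min


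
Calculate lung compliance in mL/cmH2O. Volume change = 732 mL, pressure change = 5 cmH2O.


C = dV / dP
C = 732 / 5
C = 146.4 mL/cmH2O


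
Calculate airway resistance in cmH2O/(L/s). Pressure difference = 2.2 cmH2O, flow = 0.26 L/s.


R = dP / flow
R = 2.2 / 0.26
R = 8.462 cmH2O/(L/s)


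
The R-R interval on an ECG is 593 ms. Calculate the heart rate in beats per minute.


HR = 60 / RR_interval(s)
RR = 593 ms = 0.593 s
HR = 60 / 0.593 = 101.2 bpm


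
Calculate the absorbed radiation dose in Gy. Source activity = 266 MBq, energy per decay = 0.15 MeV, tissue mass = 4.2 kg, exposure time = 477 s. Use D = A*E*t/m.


A = 266 MBq = 2.6600e+08 Bq
E = 0.15 MeV = 2.403e-14 J
D = A*E*t/m = 2.6600e+08*2.403e-14*477/4.2
D = 7.2595e-04 Gy


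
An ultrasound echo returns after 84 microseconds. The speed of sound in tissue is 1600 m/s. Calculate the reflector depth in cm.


depth = c * t / 2
t = 84 us = 8.4000e-05 s
depth = 1600 * 8.4000e-05 / 2
depth = 0.0672 m = 6.72 cm


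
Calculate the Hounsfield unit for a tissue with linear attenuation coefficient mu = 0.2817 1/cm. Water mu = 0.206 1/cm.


HU = ((mu_tissue - mu_water) / mu_water) * 1000
HU = ((0.2817 - 0.206) / 0.206) * 1000
HU = 367.5


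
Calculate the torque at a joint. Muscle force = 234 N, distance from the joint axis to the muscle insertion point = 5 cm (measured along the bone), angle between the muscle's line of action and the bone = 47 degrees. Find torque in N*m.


Torque = F * d * sin(theta)   (moment arm = d*sin(theta))
d = 5 cm = 0.05 m
Torque = 234 * 0.05 * sin(47)
Torque = 8.557 N*m


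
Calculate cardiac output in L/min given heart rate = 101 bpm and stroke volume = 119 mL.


CO = HR * SV
CO = 101 * 119 / 1000
CO = 12.02 L/min


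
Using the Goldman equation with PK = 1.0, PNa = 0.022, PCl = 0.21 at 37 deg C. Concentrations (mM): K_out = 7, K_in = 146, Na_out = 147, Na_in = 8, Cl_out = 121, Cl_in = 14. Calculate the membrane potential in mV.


Vm = (RT/F)*ln((PK*Ko + PNa*Nao + PCl*Cli)/(PK*Ki + PNa*Nai + PCl*Clo))
Numer = 13.174, Denom = 171.586
Vm = -68.6 mV


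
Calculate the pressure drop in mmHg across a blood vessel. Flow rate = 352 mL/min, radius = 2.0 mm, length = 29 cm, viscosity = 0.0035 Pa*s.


dP = 8*mu*L*Q / (pi*r^4)
Q = 352 mL/min = 5.86667e-06 m^3/s
dP = 947.715 Pa = 947.715 / 133.322 mmHg = 7.108 mmHg


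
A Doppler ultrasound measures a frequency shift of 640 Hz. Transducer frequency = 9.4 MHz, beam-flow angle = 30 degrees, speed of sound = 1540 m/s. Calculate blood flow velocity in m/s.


v = fd * c / (2 * f0 * cos(theta))
v = 640 * 1540 / (2 * 9.4000e+06 * cos(30))
v = 0.06054 m/s


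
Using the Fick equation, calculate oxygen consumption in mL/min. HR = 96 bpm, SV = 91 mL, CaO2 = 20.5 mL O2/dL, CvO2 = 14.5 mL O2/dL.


CO = HR*SV = 96*91/1000 = 8.736 L/min
a-v O2 diff = 20.5 - 14.5 = 6 mL/dL
VO2 = CO * (CaO2-CvO2) * 10 dL/L
VO2 = 8.736 * 6 * 10
VO2 = 524.2 mL/min


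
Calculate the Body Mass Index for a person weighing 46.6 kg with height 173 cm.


BMI = weight / height^2
height = 173 cm = 1.73 m
BMI = 46.6 / 1.73^2
BMI = 15.57 kg/m^2


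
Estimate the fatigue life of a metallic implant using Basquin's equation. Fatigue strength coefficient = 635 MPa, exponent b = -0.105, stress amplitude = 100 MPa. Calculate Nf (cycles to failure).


sigma_a = sigma_f' * (2Nf)^b
2Nf = (sigma_a/sigma_f')^(1/b)
2Nf = (100/635)^(1/-0.105)
2Nf = 44204252
Nf = 2.2102e+07


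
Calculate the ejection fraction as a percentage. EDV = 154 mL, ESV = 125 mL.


SV = EDV - ESV = 154 - 125 = 29 mL
EF = SV/EDV * 100 = 29/154 * 100
EF = 18.83%


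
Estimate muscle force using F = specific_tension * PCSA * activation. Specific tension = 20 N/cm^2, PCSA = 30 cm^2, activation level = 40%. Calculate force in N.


F = sigma * PCSA * activation
F = 20 * 30 * 0.4
F = 240 N


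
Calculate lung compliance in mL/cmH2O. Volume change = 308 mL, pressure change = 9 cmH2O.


C = dV / dP
C = 308 / 9
C = 34.22 mL/cmH2O


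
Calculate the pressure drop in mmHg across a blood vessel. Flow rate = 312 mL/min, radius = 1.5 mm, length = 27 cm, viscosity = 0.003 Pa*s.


dP = 8*mu*L*Q / (pi*r^4)
Q = 312 mL/min = 5.2e-06 m^3/s
dP = 2118.67 Pa = 2118.67 / 133.322 mmHg = 15.89 mmHg


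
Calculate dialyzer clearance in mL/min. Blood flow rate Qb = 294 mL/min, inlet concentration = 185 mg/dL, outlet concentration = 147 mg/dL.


K = Qb * (Cb_in - Cb_out) / Cb_in
K = 294 * (185 - 147) / 185
K = 60.39 mL/min


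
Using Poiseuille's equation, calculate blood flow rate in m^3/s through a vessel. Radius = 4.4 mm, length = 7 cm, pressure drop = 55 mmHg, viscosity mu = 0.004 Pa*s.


Q = pi*r^4*dP / (8*mu*L)
r = 0.0044 m, L = 0.07 m
dP = 55 mmHg = 7332.71 Pa
Q = 0.003855 m^3/s


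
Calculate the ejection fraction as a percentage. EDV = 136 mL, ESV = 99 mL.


SV = EDV - ESV = 136 - 99 = 37 mL
EF = SV/EDV * 100 = 37/136 * 100
EF = 27.21%


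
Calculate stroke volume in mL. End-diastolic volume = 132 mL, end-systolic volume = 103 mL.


SV = EDV - ESV
SV = 132 - 103
SV = 29 mL


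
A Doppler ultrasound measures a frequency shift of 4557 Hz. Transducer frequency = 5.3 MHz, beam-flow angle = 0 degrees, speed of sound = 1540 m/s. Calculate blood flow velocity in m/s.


v = fd * c / (2 * f0 * cos(theta))
v = 4557 * 1540 / (2 * 5.3000e+06 * cos(0))
v = 0.6621 m/s


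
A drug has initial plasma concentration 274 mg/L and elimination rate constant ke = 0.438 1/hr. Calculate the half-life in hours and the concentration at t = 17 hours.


t_half = ln(2) / ke = 0.693147 / 0.438 = 1.583 hr
C(t) = C0 * exp(-ke*t) = 274 * exp(-0.438*17)
C(17) = 0.16 mg/L


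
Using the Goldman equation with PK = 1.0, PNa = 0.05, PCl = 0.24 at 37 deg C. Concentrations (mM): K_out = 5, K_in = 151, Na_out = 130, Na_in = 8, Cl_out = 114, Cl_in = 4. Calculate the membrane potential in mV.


Vm = (RT/F)*ln((PK*Ko + PNa*Nao + PCl*Cli)/(PK*Ki + PNa*Nai + PCl*Clo))
Numer = 12.46, Denom = 178.76
Vm = -71.18 mV


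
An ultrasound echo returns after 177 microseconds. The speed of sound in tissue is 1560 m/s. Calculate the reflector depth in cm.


depth = c * t / 2
t = 177 us = 1.7700e-04 s
depth = 1560 * 1.7700e-04 / 2
depth = 0.13806 m = 13.806 cm


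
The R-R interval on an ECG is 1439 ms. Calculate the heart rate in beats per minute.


HR = 60 / RR_interval(s)
RR = 1439 ms = 1.439 s
HR = 60 / 1.439 = 41.7 bpm


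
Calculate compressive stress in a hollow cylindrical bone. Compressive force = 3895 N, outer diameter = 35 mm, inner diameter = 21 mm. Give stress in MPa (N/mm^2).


A = pi*(r_o^2 - r_i^2)
r_o = 17.5 mm, r_i = 10.5 mm
A = 615.752 mm^2
sigma = F/A = 3895 / 615.752
sigma = 6.326 MPa


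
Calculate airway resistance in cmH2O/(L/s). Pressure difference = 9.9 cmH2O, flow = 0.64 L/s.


R = dP / flow
R = 9.9 / 0.64
R = 15.47 cmH2O/(L/s)


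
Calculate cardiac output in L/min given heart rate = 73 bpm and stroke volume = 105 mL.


CO = HR * SV
CO = 73 * 105 / 1000
CO = 7.665 L/min


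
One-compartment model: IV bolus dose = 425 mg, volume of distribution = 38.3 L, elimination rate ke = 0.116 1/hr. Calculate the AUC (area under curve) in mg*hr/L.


C0 = Dose/Vd = 425/38.3 = 11.0966 mg/L
AUC = C0/ke = 11.0966/0.116
AUC = 95.66 mg*hr/L
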